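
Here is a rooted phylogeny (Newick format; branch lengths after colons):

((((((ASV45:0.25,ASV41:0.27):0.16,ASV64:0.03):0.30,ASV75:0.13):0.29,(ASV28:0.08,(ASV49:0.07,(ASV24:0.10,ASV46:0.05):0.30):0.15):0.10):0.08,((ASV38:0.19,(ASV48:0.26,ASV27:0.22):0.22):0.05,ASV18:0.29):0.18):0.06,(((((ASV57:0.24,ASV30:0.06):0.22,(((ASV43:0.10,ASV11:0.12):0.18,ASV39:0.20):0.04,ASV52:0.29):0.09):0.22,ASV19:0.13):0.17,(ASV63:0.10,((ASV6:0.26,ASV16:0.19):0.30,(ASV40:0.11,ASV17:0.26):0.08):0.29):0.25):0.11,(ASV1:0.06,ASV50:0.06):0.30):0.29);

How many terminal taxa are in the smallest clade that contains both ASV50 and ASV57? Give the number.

The MRCA of ASV50 and ASV57 is the node subtending (((((ASV57,ASV30),(((ASV43,ASV11),ASV39),ASV52)),ASV19),(ASV63,((ASV6,ASV16),(ASV40,ASV17)))),(ASV1,ASV50)).
That clade contains 14 terminal taxa: ASV1, ASV11, ASV16, ASV17, ASV19, ASV30, ASV39, ASV40, ASV43, ASV50, ASV52, ASV57, ASV6, ASV63.

14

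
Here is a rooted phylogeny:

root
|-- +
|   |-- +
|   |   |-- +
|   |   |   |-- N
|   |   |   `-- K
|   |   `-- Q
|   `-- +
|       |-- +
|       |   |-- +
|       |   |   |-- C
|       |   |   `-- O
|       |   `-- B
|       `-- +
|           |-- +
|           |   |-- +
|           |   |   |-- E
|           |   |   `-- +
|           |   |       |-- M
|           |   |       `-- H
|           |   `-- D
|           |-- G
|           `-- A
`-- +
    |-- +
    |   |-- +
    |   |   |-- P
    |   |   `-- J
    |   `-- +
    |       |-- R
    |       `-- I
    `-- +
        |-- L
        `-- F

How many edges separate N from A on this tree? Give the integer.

6

The MRCA of N and A is the node subtending (((N,K),Q),(((C,O),B),(((E,(M,H)),D),G,A))).
From N up to that node: 3 branches. From A up to the same node: 3 branches. Total: 3 + 3 = 6.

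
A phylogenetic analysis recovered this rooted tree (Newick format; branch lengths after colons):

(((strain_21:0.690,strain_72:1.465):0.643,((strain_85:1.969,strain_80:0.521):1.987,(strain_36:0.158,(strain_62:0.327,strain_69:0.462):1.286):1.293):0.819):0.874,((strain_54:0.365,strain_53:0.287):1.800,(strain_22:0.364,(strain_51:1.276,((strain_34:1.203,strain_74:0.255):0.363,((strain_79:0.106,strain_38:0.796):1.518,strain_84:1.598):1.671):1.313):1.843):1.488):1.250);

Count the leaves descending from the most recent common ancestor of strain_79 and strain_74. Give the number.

5

The MRCA of strain_79 and strain_74 is the node subtending ((strain_34,strain_74),((strain_79,strain_38),strain_84)).
That clade contains 5 terminal taxa: strain_34, strain_38, strain_74, strain_79, strain_84.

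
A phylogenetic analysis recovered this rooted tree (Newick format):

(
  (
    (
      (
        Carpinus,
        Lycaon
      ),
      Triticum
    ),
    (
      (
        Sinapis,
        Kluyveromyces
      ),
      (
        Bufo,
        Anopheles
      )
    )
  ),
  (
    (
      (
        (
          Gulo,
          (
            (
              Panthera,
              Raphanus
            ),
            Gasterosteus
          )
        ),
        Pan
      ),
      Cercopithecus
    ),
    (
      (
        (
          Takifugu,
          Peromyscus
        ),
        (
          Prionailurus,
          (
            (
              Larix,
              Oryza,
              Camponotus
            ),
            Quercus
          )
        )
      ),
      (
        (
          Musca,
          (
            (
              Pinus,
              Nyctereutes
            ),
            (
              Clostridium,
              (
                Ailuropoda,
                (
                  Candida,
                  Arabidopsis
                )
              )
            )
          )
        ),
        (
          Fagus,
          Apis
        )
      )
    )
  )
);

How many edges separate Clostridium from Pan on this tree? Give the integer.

9

The MRCA of Clostridium and Pan is the node subtending ((((Gulo,((Panthera,Raphanus),Gasterosteus)),Pan),Cercopithecus),(((Takifugu,Peromyscus),(Prionailurus,((Larix,Oryza,Camponotus),Quercus))),((Musca,((Pinus,Nyctereutes),(Clostridium,(Ailuropoda,(Candida,Arabidopsis))))),(Fagus,Apis)))).
From Clostridium up to that node: 6 branches. From Pan up to the same node: 3 branches. Total: 6 + 3 = 9.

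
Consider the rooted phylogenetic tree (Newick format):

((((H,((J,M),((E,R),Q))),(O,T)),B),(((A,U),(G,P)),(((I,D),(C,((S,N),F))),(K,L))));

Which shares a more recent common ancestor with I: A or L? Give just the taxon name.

L

The MRCA of I and L subtends (((I,D),(C,((S,N),F))),(K,L)) (8 taxa).
The MRCA of I and A subtends (((A,U),(G,P)),(((I,D),(C,((S,N),F))),(K,L))) (12 taxa).
The first is nested inside the second, so I shares a more recent common ancestor with L.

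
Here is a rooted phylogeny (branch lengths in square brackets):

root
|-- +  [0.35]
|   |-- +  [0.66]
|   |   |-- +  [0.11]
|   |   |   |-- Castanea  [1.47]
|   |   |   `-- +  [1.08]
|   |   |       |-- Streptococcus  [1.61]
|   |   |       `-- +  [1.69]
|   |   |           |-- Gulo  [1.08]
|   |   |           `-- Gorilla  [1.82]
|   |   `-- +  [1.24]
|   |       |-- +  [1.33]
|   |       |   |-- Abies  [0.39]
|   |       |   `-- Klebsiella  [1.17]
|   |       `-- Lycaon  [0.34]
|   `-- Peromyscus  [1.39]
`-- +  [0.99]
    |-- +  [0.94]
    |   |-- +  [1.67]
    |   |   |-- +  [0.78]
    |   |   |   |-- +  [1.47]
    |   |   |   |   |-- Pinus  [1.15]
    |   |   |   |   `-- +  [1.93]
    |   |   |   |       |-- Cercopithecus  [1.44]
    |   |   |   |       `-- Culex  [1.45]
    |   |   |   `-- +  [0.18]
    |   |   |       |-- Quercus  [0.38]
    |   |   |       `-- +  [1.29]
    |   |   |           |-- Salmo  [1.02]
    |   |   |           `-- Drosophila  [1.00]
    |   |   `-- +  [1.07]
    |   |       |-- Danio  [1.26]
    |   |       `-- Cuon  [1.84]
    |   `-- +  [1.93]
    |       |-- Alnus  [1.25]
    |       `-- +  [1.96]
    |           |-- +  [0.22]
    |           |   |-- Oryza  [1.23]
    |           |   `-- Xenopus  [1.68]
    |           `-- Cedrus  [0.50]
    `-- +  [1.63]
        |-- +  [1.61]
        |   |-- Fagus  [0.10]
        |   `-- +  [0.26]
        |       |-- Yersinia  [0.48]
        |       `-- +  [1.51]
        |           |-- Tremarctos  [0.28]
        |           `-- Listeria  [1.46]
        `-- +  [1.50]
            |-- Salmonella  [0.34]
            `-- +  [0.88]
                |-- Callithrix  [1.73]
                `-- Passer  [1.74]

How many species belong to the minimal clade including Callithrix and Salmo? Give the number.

19

The MRCA of Callithrix and Salmo is the node subtending (((((Pinus,(Cercopithecus,Culex)),(Quercus,(Salmo,Drosophila))),(Danio,Cuon)),(Alnus,((Oryza,Xenopus),Cedrus))),((Fagus,(Yersinia,(Tremarctos,Listeria))),(Salmonella,(Callithrix,Passer)))).
That clade contains 19 terminal taxa: Alnus, Callithrix, Cedrus, Cercopithecus, Culex, Cuon, Danio, Drosophila, Fagus, Listeria, Oryza, Passer, Pinus, Quercus, Salmo, Salmonella, Tremarctos, Xenopus, Yersinia.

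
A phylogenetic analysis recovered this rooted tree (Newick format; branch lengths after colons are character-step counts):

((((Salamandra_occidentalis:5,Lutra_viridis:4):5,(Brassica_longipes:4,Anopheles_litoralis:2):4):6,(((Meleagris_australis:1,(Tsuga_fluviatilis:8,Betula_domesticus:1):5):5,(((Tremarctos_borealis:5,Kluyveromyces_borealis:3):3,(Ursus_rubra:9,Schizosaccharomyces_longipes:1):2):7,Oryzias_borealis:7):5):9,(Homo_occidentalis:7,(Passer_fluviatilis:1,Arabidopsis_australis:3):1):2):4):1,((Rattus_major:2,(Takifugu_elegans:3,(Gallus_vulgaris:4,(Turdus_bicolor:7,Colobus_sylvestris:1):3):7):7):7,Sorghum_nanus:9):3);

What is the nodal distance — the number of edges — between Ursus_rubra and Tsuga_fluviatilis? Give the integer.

7

The MRCA of Ursus_rubra and Tsuga_fluviatilis is the node subtending ((Meleagris_australis,(Tsuga_fluviatilis,Betula_domesticus)),(((Tremarctos_borealis,Kluyveromyces_borealis),(Ursus_rubra,Schizosaccharomyces_longipes)),Oryzias_borealis)).
From Ursus_rubra up to that node: 4 branches. From Tsuga_fluviatilis up to the same node: 3 branches. Total: 4 + 3 = 7.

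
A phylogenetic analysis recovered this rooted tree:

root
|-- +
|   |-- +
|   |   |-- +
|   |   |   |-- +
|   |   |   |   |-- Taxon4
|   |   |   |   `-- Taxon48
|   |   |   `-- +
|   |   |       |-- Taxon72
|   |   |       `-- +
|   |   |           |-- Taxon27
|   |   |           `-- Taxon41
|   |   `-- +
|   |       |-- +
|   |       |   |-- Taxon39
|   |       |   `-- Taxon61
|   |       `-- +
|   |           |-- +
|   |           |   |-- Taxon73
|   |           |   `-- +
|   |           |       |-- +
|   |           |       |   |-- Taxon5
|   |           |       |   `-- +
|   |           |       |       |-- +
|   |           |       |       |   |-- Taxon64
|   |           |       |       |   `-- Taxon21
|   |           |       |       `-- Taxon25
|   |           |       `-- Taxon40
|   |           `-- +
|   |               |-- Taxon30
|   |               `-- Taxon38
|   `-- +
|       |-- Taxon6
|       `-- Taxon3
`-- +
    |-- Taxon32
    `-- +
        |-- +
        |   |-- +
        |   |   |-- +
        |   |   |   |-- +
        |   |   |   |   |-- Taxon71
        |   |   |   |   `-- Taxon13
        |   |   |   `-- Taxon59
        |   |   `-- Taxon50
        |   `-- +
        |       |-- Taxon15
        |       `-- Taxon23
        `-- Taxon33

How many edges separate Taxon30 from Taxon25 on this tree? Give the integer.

The MRCA of Taxon30 and Taxon25 is the node subtending ((Taxon73,((Taxon5,((Taxon64,Taxon21),Taxon25)),Taxon40)),(Taxon30,Taxon38)).
From Taxon30 up to that node: 2 branches. From Taxon25 up to the same node: 5 branches. Total: 2 + 5 = 7.

7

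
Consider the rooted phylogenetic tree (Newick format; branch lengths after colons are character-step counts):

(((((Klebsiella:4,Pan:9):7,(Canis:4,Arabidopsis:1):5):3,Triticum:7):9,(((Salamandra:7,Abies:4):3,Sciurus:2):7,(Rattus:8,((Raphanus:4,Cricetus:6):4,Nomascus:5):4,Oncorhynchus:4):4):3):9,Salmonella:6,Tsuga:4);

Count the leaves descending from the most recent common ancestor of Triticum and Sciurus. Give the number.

13

The MRCA of Triticum and Sciurus is the node subtending ((((Klebsiella,Pan),(Canis,Arabidopsis)),Triticum),(((Salamandra,Abies),Sciurus),(Rattus,((Raphanus,Cricetus),Nomascus),Oncorhynchus))).
That clade contains 13 terminal taxa: Abies, Arabidopsis, Canis, Cricetus, Klebsiella, Nomascus, Oncorhynchus, Pan, Raphanus, Rattus, Salamandra, Sciurus, Triticum.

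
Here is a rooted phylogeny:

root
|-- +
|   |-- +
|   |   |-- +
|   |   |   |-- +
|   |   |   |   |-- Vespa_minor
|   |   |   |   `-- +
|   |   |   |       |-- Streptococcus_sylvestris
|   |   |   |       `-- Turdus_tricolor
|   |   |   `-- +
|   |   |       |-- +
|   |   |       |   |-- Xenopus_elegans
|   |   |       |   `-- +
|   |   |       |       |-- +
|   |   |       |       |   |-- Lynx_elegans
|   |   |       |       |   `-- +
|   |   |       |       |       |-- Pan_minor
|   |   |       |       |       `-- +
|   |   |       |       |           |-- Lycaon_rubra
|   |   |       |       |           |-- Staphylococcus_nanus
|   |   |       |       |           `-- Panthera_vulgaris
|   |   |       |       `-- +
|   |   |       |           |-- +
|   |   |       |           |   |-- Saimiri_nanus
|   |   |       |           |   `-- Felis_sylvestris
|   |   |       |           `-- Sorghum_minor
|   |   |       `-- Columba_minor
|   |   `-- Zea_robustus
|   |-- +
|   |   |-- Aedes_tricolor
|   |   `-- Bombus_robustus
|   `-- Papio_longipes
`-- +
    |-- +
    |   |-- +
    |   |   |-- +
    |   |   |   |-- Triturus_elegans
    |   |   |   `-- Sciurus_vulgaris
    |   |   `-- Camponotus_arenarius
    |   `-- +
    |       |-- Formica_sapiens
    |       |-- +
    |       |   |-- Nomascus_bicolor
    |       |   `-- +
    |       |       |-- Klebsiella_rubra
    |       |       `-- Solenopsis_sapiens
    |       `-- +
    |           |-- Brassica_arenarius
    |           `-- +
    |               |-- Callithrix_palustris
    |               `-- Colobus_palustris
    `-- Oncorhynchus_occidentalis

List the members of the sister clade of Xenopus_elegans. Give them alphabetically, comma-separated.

Felis_sylvestris, Lycaon_rubra, Lynx_elegans, Pan_minor, Panthera_vulgaris, Saimiri_nanus, Sorghum_minor, Staphylococcus_nanus

Xenopus_elegans attaches to the tree at the node subtending (Xenopus_elegans,((Lynx_elegans,(Pan_minor,(Lycaon_rubra,Staphylococcus_nanus,Panthera_vulgaris))),((Saimiri_nanus,Felis_sylvestris),Sorghum_minor))).
The other lineage descending from that same node — the sister group — is ((Lynx_elegans,(Pan_minor,(Lycaon_rubra,Staphylococcus_nanus,Panthera_vulgaris))),((Saimiri_nanus,Felis_sylvestris),Sorghum_minor)); its 8 tips in alphabetical order are the answer.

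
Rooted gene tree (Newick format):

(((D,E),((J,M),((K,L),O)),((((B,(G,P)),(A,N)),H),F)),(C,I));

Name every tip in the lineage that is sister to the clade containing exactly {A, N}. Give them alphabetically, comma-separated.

B, G, P

The clade containing exactly {A, N} attaches to the tree at the node subtending ((B,(G,P)),(A,N)).
The other lineage descending from that same node — the sister group — is (B,(G,P)); its 3 tips in alphabetical order are the answer.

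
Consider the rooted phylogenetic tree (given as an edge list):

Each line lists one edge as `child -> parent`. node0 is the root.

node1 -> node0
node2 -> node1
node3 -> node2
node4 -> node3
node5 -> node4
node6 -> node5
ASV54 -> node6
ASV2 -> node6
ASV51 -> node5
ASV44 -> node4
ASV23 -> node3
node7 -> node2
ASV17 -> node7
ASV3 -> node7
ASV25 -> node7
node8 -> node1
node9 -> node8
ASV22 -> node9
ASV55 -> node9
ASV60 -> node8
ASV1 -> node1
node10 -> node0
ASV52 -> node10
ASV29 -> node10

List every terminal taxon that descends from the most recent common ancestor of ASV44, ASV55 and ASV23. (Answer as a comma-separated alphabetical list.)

Tracing ASV44: it sits inside (((ASV54,ASV2),ASV51),ASV44).
Tracing ASV55: it sits inside (ASV22,ASV55).
Tracing ASV23: it sits inside ((((ASV54,ASV2),ASV51),ASV44),ASV23).
The smallest clade enclosing all 3 is ((((((ASV54,ASV2),ASV51),ASV44),ASV23),(ASV17,ASV3,ASV25)),((ASV22,ASV55),ASV60),ASV1); the answer is its 12 terminal taxa in alphabetical order.

ASV1, ASV17, ASV2, ASV22, ASV23, ASV25, ASV3, ASV44, ASV51, ASV54, ASV55, ASV60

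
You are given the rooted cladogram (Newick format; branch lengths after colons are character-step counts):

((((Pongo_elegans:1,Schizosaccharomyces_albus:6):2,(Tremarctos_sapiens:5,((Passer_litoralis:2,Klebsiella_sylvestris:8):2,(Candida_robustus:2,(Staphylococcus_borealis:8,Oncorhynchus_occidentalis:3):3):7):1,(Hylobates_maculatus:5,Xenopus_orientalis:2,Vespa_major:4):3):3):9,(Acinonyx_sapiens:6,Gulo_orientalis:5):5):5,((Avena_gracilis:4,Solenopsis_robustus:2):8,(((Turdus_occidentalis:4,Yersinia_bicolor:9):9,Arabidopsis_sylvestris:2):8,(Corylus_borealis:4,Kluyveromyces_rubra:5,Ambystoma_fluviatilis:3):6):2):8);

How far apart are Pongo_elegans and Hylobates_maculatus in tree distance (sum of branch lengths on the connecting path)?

The path runs Pongo_elegans → … → MRCA → … → Hylobates_maculatus; the MRCA is the node subtending ((Pongo_elegans,Schizosaccharomyces_albus),(Tremarctos_sapiens,((Passer_litoralis,Klebsiella_sylvestris),(Candida_robustus,(Staphylococcus_borealis,Oncorhynchus_occidentalis))),(Hylobates_maculatus,Xenopus_orientalis,Vespa_major))).
Branch lengths along that path: 1 + 2 + 3 + 3 + 5 = 14.

14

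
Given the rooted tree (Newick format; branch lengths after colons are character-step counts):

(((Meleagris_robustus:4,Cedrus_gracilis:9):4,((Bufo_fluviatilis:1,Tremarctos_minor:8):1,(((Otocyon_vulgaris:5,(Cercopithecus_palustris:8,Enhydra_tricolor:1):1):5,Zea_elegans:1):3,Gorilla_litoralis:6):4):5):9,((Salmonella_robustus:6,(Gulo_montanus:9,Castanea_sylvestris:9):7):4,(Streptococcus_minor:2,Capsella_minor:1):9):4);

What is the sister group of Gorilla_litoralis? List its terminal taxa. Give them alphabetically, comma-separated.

Cercopithecus_palustris, Enhydra_tricolor, Otocyon_vulgaris, Zea_elegans

Gorilla_litoralis attaches to the tree at the node subtending (((Otocyon_vulgaris,(Cercopithecus_palustris,Enhydra_tricolor)),Zea_elegans),Gorilla_litoralis).
The other lineage descending from that same node — the sister group — is ((Otocyon_vulgaris,(Cercopithecus_palustris,Enhydra_tricolor)),Zea_elegans); its 4 tips in alphabetical order are the answer.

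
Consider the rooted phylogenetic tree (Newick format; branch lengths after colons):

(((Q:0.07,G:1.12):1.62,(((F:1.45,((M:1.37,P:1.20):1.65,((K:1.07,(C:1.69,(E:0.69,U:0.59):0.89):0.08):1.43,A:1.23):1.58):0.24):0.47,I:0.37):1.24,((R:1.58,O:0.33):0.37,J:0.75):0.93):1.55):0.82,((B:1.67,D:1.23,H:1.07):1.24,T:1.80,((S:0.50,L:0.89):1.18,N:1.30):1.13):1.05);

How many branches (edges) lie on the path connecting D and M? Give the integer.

10

The MRCA of D and M is the root of the tree.
From D up to that node: 3 branches. From M up to the same node: 7 branches. Total: 3 + 7 = 10.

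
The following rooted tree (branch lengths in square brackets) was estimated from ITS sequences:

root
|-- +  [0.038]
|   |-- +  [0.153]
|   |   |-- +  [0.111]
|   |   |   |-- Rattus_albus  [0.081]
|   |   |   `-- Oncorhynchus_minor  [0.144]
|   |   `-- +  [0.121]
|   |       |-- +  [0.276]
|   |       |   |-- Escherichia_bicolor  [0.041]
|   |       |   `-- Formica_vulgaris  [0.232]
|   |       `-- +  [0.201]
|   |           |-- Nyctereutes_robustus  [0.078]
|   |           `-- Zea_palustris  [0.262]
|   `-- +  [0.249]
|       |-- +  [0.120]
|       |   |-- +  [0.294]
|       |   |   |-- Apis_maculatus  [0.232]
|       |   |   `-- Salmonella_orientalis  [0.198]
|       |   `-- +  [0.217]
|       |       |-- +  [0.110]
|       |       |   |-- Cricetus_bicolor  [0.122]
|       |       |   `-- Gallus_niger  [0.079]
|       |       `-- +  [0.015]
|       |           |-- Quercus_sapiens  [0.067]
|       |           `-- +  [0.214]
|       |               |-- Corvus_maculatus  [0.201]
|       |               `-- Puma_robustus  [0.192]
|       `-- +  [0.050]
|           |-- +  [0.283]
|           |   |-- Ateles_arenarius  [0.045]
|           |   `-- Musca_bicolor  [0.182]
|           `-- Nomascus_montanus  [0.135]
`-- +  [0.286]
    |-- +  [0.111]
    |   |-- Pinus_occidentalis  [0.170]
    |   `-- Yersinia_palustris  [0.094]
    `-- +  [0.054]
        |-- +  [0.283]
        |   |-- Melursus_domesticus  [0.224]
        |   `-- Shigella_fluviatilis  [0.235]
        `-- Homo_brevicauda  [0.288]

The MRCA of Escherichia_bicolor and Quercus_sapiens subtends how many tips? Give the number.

16

The MRCA of Escherichia_bicolor and Quercus_sapiens is the node subtending (((Rattus_albus,Oncorhynchus_minor),((Escherichia_bicolor,Formica_vulgaris),(Nyctereutes_robustus,Zea_palustris))),(((Apis_maculatus,Salmonella_orientalis),((Cricetus_bicolor,Gallus_niger),(Quercus_sapiens,(Corvus_maculatus,Puma_robustus)))),((Ateles_arenarius,Musca_bicolor),Nomascus_montanus))).
That clade contains 16 terminal taxa: Apis_maculatus, Ateles_arenarius, Corvus_maculatus, Cricetus_bicolor, Escherichia_bicolor, Formica_vulgaris, Gallus_niger, Musca_bicolor, Nomascus_montanus, Nyctereutes_robustus, Oncorhynchus_minor, Puma_robustus, Quercus_sapiens, Rattus_albus, Salmonella_orientalis, Zea_palustris.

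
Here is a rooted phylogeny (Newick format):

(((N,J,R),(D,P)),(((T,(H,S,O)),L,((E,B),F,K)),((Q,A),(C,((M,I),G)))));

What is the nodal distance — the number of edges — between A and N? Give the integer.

The MRCA of A and N is the root of the tree.
From A up to that node: 4 branches. From N up to the same node: 3 branches. Total: 4 + 3 = 7.

7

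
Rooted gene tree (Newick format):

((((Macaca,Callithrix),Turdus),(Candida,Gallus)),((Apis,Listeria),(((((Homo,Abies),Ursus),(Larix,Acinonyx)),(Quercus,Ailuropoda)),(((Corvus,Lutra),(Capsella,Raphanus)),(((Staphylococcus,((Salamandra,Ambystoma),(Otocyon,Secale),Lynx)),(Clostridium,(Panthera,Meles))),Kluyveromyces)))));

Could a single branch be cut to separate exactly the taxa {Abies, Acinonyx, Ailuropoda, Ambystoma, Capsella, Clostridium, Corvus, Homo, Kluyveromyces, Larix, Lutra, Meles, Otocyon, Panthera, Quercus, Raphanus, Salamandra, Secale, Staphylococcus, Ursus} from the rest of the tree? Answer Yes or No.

The MRCA of the listed taxa subtends (((((Homo,Abies),Ursus),(Larix,Acinonyx)),(Quercus,Ailuropoda)),(((Corvus,Lutra),(Capsella,Raphanus)),(((Staphylococcus,((Salamandra,Ambystoma),(Otocyon,Secale),Lynx)),(Clostridium,(Panthera,Meles))),Kluyveromyces))).
That clade also contains Lynx, which is not in the proposed group, so the group is not monophyletic.

No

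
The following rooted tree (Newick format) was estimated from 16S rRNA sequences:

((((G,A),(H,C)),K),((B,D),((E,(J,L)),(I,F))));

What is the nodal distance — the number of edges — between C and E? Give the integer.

The MRCA of C and E is the root of the tree.
From C up to that node: 4 branches. From E up to the same node: 4 branches. Total: 4 + 4 = 8.

8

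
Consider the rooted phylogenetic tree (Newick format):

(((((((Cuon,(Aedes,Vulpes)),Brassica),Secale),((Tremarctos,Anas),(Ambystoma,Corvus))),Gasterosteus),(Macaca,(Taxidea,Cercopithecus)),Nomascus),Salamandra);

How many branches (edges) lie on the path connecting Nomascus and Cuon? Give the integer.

The MRCA of Nomascus and Cuon is the node subtending ((((((Cuon,(Aedes,Vulpes)),Brassica),Secale),((Tremarctos,Anas),(Ambystoma,Corvus))),Gasterosteus),(Macaca,(Taxidea,Cercopithecus)),Nomascus).
From Nomascus up to that node: 1 branch. From Cuon up to the same node: 6 branches. Total: 1 + 6 = 7.

7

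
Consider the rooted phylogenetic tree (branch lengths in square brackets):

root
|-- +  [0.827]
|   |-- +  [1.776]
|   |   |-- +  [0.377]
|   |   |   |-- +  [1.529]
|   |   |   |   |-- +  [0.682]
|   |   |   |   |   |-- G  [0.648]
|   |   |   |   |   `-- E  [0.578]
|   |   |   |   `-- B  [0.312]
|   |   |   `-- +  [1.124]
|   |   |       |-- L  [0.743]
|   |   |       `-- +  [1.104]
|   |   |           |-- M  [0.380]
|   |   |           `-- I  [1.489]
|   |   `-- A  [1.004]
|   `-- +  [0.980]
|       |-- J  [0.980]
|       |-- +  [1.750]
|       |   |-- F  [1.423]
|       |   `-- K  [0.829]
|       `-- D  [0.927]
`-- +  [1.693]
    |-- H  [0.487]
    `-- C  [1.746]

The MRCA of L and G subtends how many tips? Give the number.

The MRCA of L and G is the node subtending (((G,E),B),(L,(M,I))).
That clade contains 6 terminal taxa: B, E, G, I, L, M.

6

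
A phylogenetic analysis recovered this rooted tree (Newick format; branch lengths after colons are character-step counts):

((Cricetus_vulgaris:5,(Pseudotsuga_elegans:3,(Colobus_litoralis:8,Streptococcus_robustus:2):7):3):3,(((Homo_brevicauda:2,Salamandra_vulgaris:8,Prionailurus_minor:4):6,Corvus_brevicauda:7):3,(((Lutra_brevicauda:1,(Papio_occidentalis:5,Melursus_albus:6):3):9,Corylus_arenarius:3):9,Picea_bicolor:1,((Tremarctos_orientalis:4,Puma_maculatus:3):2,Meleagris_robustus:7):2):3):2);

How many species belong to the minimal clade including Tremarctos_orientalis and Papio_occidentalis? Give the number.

8

The MRCA of Tremarctos_orientalis and Papio_occidentalis is the node subtending (((Lutra_brevicauda,(Papio_occidentalis,Melursus_albus)),Corylus_arenarius),Picea_bicolor,((Tremarctos_orientalis,Puma_maculatus),Meleagris_robustus)).
That clade contains 8 terminal taxa: Corylus_arenarius, Lutra_brevicauda, Meleagris_robustus, Melursus_albus, Papio_occidentalis, Picea_bicolor, Puma_maculatus, Tremarctos_orientalis.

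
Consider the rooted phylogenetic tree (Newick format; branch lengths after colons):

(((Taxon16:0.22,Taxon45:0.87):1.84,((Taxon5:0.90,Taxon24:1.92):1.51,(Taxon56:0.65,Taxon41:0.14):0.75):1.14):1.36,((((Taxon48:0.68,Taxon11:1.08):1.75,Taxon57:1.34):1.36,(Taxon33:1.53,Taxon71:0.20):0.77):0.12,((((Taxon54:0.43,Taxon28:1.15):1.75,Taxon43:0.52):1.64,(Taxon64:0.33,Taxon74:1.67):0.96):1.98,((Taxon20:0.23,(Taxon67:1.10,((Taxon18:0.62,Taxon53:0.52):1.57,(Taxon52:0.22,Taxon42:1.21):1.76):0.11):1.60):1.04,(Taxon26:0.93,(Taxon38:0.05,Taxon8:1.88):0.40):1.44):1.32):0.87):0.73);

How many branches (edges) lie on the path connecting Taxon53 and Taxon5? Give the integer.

The MRCA of Taxon53 and Taxon5 is the root of the tree.
From Taxon53 up to that node: 8 branches. From Taxon5 up to the same node: 4 branches. Total: 8 + 4 = 12.

12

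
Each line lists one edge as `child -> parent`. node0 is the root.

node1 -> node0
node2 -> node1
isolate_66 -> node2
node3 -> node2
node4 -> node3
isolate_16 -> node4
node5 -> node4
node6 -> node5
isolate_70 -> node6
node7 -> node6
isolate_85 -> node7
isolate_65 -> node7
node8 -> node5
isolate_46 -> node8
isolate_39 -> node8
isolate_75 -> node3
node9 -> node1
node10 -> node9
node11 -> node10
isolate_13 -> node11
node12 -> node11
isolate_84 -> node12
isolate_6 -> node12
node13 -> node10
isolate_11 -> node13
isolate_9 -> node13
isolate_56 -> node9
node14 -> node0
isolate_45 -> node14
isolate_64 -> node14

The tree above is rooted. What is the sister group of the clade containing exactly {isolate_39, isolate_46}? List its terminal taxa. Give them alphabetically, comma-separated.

The clade containing exactly {isolate_39, isolate_46} attaches to the tree at the node subtending ((isolate_70,(isolate_85,isolate_65)),(isolate_46,isolate_39)).
The other lineage descending from that same node — the sister group — is (isolate_70,(isolate_85,isolate_65)); its 3 tips in alphabetical order are the answer.

isolate_65, isolate_70, isolate_85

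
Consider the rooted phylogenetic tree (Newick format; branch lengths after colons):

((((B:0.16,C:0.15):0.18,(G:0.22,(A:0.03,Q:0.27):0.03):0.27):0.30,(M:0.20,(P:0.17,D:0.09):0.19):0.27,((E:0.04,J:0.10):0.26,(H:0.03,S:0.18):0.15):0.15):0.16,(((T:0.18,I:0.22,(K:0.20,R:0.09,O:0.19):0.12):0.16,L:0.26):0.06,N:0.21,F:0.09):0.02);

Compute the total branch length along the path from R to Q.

1.48

The path runs R → … → MRCA → … → Q; the MRCA is the root of the tree.
Branch lengths along that path: 0.09 + 0.12 + 0.16 + 0.06 + 0.02 + 0.16 + 0.30 + 0.27 + 0.03 + 0.27 = 1.48.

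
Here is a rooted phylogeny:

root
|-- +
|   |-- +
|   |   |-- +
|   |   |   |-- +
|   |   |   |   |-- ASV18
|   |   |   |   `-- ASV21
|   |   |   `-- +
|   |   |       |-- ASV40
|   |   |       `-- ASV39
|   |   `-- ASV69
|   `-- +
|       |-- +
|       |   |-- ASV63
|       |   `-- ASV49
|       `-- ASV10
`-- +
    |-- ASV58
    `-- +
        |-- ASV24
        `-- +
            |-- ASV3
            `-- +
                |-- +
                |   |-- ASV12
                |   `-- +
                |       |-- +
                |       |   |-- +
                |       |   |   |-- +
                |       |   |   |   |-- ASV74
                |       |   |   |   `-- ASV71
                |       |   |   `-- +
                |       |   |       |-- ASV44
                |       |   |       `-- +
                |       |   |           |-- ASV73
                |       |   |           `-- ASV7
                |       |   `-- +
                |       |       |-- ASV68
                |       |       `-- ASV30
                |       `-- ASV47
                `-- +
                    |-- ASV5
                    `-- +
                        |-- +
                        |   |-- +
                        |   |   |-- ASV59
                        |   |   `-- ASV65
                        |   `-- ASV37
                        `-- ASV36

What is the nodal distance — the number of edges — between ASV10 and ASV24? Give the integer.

6

The MRCA of ASV10 and ASV24 is the root of the tree.
From ASV10 up to that node: 3 branches. From ASV24 up to the same node: 3 branches. Total: 3 + 3 = 6.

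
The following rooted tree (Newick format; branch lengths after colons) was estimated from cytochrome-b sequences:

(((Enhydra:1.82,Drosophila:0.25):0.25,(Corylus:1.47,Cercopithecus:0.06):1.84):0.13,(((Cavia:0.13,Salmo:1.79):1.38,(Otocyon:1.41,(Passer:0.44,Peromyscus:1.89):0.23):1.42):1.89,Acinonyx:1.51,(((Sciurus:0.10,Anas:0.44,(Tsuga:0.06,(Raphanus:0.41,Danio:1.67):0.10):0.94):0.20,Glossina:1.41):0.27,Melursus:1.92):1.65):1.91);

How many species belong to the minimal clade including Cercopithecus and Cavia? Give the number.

The MRCA of Cercopithecus and Cavia is the root, so the clade is the entire tree.
That clade contains 17 terminal taxa: Acinonyx, Anas, Cavia, Cercopithecus, Corylus, Danio, Drosophila, Enhydra, Glossina, Melursus, Otocyon, Passer, Peromyscus, Raphanus, Salmo, Sciurus, Tsuga.

17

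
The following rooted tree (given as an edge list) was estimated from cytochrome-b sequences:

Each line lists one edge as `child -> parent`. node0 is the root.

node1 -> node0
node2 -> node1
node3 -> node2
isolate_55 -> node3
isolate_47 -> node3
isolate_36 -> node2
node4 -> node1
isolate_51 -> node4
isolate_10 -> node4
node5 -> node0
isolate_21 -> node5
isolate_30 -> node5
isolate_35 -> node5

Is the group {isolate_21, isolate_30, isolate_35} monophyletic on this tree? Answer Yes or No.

The most recent common ancestor of these taxa subtends (isolate_21,isolate_30,isolate_35).
That clade has exactly 3 tips — every listed taxon and nothing else — so the group is monophyletic.

Yes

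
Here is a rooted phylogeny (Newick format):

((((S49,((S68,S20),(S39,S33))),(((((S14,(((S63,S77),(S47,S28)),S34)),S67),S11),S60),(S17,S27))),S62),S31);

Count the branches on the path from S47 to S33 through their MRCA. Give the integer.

13

The MRCA of S47 and S33 is the node subtending ((S49,((S68,S20),(S39,S33))),(((((S14,(((S63,S77),(S47,S28)),S34)),S67),S11),S60),(S17,S27))).
From S47 up to that node: 9 branches. From S33 up to the same node: 4 branches. Total: 9 + 4 = 13.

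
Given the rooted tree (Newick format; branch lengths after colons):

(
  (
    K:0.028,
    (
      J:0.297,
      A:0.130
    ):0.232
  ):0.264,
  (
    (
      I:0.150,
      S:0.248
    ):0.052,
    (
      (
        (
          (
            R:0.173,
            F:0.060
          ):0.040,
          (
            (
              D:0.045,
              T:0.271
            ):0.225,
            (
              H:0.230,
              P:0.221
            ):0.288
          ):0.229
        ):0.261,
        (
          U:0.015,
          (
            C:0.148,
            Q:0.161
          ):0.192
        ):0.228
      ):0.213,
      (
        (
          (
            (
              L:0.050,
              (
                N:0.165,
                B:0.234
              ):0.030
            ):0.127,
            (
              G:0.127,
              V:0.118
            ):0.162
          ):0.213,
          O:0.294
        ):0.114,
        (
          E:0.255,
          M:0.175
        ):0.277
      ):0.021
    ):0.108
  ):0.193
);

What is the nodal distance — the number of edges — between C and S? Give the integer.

7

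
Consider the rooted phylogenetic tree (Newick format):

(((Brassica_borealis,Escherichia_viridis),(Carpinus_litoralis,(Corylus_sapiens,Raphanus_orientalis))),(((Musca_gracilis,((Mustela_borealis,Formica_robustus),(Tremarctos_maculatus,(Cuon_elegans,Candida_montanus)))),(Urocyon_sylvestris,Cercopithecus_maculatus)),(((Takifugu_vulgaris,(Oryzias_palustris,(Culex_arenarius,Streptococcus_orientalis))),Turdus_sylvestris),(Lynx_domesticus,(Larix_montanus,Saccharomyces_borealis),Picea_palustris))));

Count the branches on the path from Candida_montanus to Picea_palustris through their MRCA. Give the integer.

The MRCA of Candida_montanus and Picea_palustris is the node subtending (((Musca_gracilis,((Mustela_borealis,Formica_robustus),(Tremarctos_maculatus,(Cuon_elegans,Candida_montanus)))),(Urocyon_sylvestris,Cercopithecus_maculatus)),(((Takifugu_vulgaris,(Oryzias_palustris,(Culex_arenarius,Streptococcus_orientalis))),Turdus_sylvestris),(Lynx_domesticus,(Larix_montanus,Saccharomyces_borealis),Picea_palustris))).
From Candida_montanus up to that node: 6 branches. From Picea_palustris up to the same node: 3 branches. Total: 6 + 3 = 9.

9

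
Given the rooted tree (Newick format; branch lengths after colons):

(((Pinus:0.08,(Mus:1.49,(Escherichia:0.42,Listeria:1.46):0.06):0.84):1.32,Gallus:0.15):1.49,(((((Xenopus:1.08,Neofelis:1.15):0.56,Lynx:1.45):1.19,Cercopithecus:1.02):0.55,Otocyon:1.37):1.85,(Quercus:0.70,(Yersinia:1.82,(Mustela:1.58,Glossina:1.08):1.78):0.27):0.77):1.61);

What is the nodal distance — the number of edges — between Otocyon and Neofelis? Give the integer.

5

The MRCA of Otocyon and Neofelis is the node subtending ((((Xenopus,Neofelis),Lynx),Cercopithecus),Otocyon).
From Otocyon up to that node: 1 branch. From Neofelis up to the same node: 4 branches. Total: 1 + 4 = 5.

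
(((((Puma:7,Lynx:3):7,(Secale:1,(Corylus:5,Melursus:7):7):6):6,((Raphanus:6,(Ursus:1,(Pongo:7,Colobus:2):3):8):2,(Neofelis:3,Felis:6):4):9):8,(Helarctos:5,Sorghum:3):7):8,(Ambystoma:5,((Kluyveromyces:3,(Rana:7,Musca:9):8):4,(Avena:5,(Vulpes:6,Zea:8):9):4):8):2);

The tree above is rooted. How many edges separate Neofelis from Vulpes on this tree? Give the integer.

10

The MRCA of Neofelis and Vulpes is the root of the tree.
From Neofelis up to that node: 5 branches. From Vulpes up to the same node: 5 branches. Total: 5 + 5 = 10.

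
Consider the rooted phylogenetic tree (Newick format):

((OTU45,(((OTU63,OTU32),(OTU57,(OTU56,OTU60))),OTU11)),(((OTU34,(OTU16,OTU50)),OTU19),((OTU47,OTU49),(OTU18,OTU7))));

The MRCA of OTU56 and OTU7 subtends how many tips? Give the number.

15

The MRCA of OTU56 and OTU7 is the root, so the clade is the entire tree.
That clade contains 15 terminal taxa: OTU11, OTU16, OTU18, OTU19, OTU32, OTU34, OTU45, OTU47, OTU49, OTU50, OTU56, OTU57, OTU60, OTU63, OTU7.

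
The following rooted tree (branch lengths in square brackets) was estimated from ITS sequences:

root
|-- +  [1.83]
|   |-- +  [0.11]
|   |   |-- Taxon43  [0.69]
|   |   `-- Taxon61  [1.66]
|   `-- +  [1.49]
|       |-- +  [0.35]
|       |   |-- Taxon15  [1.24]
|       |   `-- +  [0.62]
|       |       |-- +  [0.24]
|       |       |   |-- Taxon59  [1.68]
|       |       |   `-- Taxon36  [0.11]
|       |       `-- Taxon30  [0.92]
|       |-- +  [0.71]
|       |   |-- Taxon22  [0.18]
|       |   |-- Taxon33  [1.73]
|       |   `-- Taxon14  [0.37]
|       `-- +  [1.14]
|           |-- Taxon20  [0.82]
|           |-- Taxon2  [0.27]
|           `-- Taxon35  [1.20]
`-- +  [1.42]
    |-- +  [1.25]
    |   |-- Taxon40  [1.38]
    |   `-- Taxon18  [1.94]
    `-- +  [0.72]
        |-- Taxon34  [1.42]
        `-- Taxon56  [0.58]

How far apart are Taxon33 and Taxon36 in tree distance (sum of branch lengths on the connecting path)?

The path runs Taxon33 → … → MRCA → … → Taxon36; the MRCA is the node subtending ((Taxon15,((Taxon59,Taxon36),Taxon30)),(Taxon22,Taxon33,Taxon14),(Taxon20,Taxon2,Taxon35)).
Branch lengths along that path: 1.73 + 0.71 + 0.35 + 0.62 + 0.24 + 0.11 = 3.76.

3.76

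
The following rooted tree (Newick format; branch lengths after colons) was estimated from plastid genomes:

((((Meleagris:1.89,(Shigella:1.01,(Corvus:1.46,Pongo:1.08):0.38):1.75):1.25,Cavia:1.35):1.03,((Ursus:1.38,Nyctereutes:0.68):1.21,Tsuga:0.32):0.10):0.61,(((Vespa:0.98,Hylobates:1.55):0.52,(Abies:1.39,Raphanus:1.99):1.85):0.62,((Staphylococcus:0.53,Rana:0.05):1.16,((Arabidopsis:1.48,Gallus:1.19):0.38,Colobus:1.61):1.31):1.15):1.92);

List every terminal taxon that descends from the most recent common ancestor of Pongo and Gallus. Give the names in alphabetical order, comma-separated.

Tracing Pongo: it sits inside (Corvus,Pongo).
Tracing Gallus: it sits inside (Arabidopsis,Gallus).
The smallest clade enclosing both is the whole tree (their MRCA is the root), so the answer is all 17 tips in alphabetical order.

Abies, Arabidopsis, Cavia, Colobus, Corvus, Gallus, Hylobates, Meleagris, Nyctereutes, Pongo, Rana, Raphanus, Shigella, Staphylococcus, Tsuga, Ursus, Vespa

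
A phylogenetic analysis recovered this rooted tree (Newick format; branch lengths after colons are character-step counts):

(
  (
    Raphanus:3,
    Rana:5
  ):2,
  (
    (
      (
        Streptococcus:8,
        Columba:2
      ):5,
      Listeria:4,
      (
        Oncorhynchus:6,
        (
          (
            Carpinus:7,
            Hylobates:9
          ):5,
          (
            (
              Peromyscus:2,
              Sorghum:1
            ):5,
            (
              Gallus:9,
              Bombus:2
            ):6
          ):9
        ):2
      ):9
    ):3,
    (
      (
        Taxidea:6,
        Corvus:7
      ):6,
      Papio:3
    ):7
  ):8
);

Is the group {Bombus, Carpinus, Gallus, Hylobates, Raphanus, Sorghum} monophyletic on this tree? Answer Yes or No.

The MRCA of the listed taxa is the root, so the smallest clade containing them is the whole tree.
That clade also contains Columba, Corvus, Listeria, Oncorhynchus, Papio, Peromyscus, Rana, Streptococcus, Taxidea, which are not in the proposed group, so the group is not monophyletic.

No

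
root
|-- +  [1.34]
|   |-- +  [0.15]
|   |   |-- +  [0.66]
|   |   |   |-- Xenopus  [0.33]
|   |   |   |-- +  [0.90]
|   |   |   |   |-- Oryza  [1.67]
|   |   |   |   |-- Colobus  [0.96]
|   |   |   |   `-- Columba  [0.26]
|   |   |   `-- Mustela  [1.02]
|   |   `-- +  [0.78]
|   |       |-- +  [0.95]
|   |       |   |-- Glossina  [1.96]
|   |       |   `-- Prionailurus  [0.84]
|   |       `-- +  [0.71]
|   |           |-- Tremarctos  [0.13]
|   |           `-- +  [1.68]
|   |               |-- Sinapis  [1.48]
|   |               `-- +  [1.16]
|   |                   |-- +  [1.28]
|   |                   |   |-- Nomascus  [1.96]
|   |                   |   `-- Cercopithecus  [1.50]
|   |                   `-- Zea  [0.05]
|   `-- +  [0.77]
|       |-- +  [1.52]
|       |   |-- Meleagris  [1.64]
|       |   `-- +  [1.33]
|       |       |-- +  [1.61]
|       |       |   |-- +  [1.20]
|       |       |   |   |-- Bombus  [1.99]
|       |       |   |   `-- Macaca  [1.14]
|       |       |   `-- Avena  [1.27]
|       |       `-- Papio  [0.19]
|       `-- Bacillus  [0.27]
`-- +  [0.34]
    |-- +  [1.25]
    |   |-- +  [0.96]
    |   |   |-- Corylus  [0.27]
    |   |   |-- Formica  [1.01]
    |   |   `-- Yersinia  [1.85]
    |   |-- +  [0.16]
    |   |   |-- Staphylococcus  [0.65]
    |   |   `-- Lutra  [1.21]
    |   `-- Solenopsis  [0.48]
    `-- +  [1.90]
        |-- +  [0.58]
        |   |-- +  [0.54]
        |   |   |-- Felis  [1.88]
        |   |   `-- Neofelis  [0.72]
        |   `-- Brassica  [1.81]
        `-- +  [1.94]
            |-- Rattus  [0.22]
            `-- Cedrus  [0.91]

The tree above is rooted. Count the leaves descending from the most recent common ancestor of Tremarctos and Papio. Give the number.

The MRCA of Tremarctos and Papio is the node subtending (((Xenopus,(Oryza,Colobus,Columba),Mustela),((Glossina,Prionailurus),(Tremarctos,(Sinapis,((Nomascus,Cercopithecus),Zea))))),((Meleagris,(((Bombus,Macaca),Avena),Papio)),Bacillus)).
That clade contains 18 terminal taxa: Avena, Bacillus, Bombus, Cercopithecus, Colobus, Columba, Glossina, Macaca, Meleagris, Mustela, Nomascus, Oryza, Papio, Prionailurus, Sinapis, Tremarctos, Xenopus, Zea.

18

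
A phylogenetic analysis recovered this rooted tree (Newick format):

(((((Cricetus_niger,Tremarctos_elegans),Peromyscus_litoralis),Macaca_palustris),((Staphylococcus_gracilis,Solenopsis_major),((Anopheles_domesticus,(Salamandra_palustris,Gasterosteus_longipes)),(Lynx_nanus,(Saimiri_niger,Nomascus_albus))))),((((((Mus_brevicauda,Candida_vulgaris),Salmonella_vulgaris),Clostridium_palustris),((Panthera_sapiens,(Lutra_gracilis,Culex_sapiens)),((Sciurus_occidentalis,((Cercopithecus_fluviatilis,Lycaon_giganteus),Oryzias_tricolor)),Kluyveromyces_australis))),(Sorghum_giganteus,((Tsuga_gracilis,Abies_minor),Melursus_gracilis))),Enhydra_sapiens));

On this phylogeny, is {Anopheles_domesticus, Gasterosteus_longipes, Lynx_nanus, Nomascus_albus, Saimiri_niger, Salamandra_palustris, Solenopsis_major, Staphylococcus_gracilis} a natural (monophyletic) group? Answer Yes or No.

The most recent common ancestor of these taxa subtends ((Staphylococcus_gracilis,Solenopsis_major),((Anopheles_domesticus,(Salamandra_palustris,Gasterosteus_longipes)),(Lynx_nanus,(Saimiri_niger,Nomascus_albus)))).
That clade has exactly 8 tips — every listed taxon and nothing else — so the group is monophyletic.

Yes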